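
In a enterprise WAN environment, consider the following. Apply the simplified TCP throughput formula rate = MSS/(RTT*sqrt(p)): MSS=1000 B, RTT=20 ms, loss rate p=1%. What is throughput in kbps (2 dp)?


Given: MSS = 1000 bytes, RTT = 20 ms, loss = 1%
RTT in seconds = 20 / 1000 = 0.02
Loss rate = 1% = 0.01
sqrt(loss) = sqrt(0.01) = 0.1
Throughput (bytes/s) = 1000 / (0.02 * 0.1) = 500000.0000
Throughput (kbps) = 500000.0000 * 8 / 1000 = 4000.000000 -> 4000.00 kbps (2 dp)

4000.00


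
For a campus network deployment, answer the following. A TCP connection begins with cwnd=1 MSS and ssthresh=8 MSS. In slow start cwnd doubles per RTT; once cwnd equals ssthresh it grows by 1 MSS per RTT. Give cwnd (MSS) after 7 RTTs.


RTT 0: cwnd = 1 MSS (initial)
RTT 1: cwnd = 2 MSS (slow start, doubled)
RTT 2: cwnd = 4 MSS (slow start, doubled)
RTT 3: cwnd = 8 MSS (slow start, doubled)
RTT 4: cwnd = 9 MSS (congestion avoidance, +1)
RTT 5: cwnd = 10 MSS (congestion avoidance, +1)
RTT 6: cwnd = 11 MSS (congestion avoidance, +1)
RTT 7: cwnd = 12 MSS (congestion avoidance, +1)

12


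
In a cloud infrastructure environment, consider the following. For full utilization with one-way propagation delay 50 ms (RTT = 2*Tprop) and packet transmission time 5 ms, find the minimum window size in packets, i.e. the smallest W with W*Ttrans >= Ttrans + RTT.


Given: Ttrans = 5 ms, RTT = 100 ms (= 2 * Tprop, Tprop = 50 ms)
Time until first ACK returns = Ttrans + RTT = 5 + 100 = 105 ms
Need W * Ttrans >= Ttrans + RTT  ->  W >= (Ttrans + RTT) / Ttrans
(Ttrans + RTT) / Ttrans = 105 / 5 = 21
W_min = ceil(21) = 21

21


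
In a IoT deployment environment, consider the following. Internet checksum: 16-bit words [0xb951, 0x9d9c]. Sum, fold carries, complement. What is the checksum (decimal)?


Given words: [0xb951, 0x9d9c]
Step 1: Sum all words
Raw sum = 47441 + 40348 = 87789
Step 2: Fold carry: (22253 + 1) = 22254
One's complement = ~22254 & 0xFFFF = 43281

43281


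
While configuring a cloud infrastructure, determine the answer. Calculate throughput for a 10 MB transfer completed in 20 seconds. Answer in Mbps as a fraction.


Given: file = 10 MB, time = 20 s
File in Mb = 10 * 8 = 80 Mb
Throughput = 80 / 20 Mbps
Throughput = 4 Mbps

4


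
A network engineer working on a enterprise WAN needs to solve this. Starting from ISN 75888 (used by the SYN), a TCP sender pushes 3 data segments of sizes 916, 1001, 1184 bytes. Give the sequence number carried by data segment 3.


The SYN occupies sequence number ISN = 75888, so the first data byte is ISN + 1 = 75889.
SEQ of data segment i = (ISN + 1) + sum of payload sizes of segments 1..i-1.
Segment 1: SEQ = 75889, payload = 916 bytes
Segment 2: SEQ = 76805, payload = 1001 bytes
Segment 3: SEQ = 77806, payload = 1184 bytes
SEQ of segment 3 = 75889 + 916 + 1001 = 77806

77806


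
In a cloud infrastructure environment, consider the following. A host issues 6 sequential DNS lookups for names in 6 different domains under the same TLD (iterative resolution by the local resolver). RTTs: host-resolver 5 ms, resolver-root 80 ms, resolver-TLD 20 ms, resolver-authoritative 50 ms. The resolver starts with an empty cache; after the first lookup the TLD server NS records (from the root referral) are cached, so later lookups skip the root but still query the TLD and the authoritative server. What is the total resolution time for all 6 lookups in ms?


Lookup 1 (cold cache): local + root + TLD + auth = 5 + 80 + 20 + 50 = 155 ms
Lookups 2..6 (TLD NS cached -> skip root; new domain -> still ask TLD and auth): local + TLD + auth = 5 + 20 + 50 = 75 ms each
Remaining 5 lookups: 5 * 75 = 375 ms
Total = 155 + 375 = 530 ms

530


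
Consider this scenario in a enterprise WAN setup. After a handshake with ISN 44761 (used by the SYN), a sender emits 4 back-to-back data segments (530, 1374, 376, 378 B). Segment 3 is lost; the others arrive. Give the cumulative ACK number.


SYN uses sequence number 44761; first data byte = ISN + 1 = 44762.
Segment 1: SEQ = 44762, len = 530 B, covers [44762, 45291]
Segment 2: SEQ = 45292, len = 1374 B, covers [45292, 46665]
Segment 3: SEQ = 46666, len = 376 B, covers [46666, 47041] [LOST]
Segment 4: SEQ = 47042, len = 378 B, covers [47042, 47419]
In-order data received: bytes [44762, 46665] (segments 1..2).
Segment 3 missing -> gap begins at byte 46666; later segments buffered out of order.
Cumulative ACK = next expected in-order byte = 44762 + 530 + 1374 = 46666

46666


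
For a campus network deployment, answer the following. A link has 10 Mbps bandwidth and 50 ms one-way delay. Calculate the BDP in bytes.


Given: bandwidth = 10 Mbps, delay = 50 ms
BDP in bits = 10 * 10^6 * 50 / 1000
BDP in bits = 500000
BDP in bytes = 500000 / 8 = 62500

62500


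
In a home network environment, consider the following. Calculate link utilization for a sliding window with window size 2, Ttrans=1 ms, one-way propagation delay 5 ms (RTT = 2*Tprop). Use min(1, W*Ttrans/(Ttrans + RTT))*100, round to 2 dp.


Given: W = 2, Ttrans = 1 ms, RTT = 10 ms (= 2 * Tprop, Tprop = 5 ms)
Cycle time = Ttrans + RTT = 1 + 10 = 11 ms (first packet sent until its ACK returns)
W * Ttrans = 2 * 1 = 2 ms of sending per cycle
W * Ttrans / (Ttrans + RTT) = 2 / 11 = 0.181818
U = min(1, 0.181818) = 0.181818
U% = 18.18%

18.18


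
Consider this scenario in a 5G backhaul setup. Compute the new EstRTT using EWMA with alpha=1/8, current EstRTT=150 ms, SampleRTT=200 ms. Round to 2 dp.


Given: EstRTT = 150 ms, SampleRTT = 200 ms, alpha = 1/8
New EstRTT = (1 - alpha) * EstRTT + alpha * SampleRTT
(7/8) * 150 = 131.25
(1/8) * 200 = 25
New EstRTT = 131.25 + 25 = 156.25 ms -> 156.25 ms (2 dp)

156.25


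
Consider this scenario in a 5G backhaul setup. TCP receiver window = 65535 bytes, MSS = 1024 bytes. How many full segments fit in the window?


Given: RWND = 65535 bytes, MSS = 1024 bytes
Full segments = floor(RWND / MSS)
Full segments = floor(65535 / 1024)
Full segments = floor(63.999) = 63

63


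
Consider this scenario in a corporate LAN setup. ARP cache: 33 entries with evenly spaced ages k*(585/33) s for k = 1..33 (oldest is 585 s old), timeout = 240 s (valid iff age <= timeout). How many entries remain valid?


Ages are k * 585/33 s for k = 1..33 (spacing = 17.7273 s).
Entry k is valid iff k * 585/33 <= 240 iff k <= 33 * 240 / 585 = 13.5385
n_valid = floor(13.5385) = 13
(n_stale = 33 - 13 = 20)

13


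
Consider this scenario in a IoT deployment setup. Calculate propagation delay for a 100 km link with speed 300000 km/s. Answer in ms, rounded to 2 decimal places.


Given: distance = 100 km, speed = 300000 km/s
Delay = distance / speed = 100 / 300000 seconds
Delay in ms = 100 * 1000 / 300000
Delay = 0.3333 ms
Rounded to 2 dp = 0.33 ms

0.33


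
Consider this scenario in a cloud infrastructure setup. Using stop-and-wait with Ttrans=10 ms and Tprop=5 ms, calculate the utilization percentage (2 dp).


Given: Ttrans = 10 ms, Tprop = 5 ms
RTT = 2 * Tprop = 2 * 5 = 10 ms
U = Ttrans / (Ttrans + RTT)
U = 10 / (10 + 10)
U = 10 / 20 = 0.5
U% = 50.00%

50.00


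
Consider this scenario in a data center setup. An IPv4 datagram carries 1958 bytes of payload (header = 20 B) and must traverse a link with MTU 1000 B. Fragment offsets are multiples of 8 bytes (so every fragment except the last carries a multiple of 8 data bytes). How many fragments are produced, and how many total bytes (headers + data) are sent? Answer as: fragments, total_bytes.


Max data per non-final fragment = floor((MTU - header)/8)*8 = floor((1000 - 20)/8)*8 = floor(980/8)*8 = 976 B
Final fragment needs no 8-byte alignment: it can carry up to MTU - header = 980 B
Non-final fragments needed = ceil((payload - 980) / 976) = ceil(978/976) = ceil(1.0020) = 2
Number of fragments = 2 + 1 = 3
Fragment sizes (data): 2 * 976 B + 6 B (last, 6 <= 980 OK)
Total bytes sent = payload + n_frags * header = 1958 + 3*20 = 1958 + 60 = 2018 B

3, 2018


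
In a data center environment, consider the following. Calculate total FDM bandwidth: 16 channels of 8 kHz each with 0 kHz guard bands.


Given: 16 channels, 8 kHz each, guard = 0 kHz
Channel bandwidth = 16 * 8 = 128 kHz
Guard bands = 15 gaps * 0 kHz = 0 kHz
Total = 128 + 0 = 128 kHz

128


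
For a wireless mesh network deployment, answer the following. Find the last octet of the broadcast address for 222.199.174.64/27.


Given: IP = 222.199.174.64, prefix = /27
Host bits = 32 - 27 = 5
Network last octet = 64 AND mask = 64
Host part size = 2^5 - 1 = 31
Broadcast last octet = 64 OR 31 = 95

95


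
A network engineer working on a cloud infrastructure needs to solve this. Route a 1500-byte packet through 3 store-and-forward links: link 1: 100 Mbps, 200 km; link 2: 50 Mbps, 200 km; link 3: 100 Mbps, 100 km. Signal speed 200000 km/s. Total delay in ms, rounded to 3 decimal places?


Packet = 1500 bytes = 12000 bits. Store-and-forward: sum (t_trans + t_prop) per link.
Link 1: t_trans = 12000/(100*10^6) s = 0.1200 ms; t_prop = 200/200000 s = 1.0000 ms; subtotal = 1.1200 ms
Link 2: t_trans = 12000/(50*10^6) s = 0.2400 ms; t_prop = 200/200000 s = 1.0000 ms; subtotal = 1.2400 ms
Link 3: t_trans = 12000/(100*10^6) s = 0.1200 ms; t_prop = 100/200000 s = 0.5000 ms; subtotal = 0.6200 ms
End-to-end = 1.1200 + 1.2400 + 0.6200 = 2.9800 ms -> 2.980 ms (3 dp)

2.980


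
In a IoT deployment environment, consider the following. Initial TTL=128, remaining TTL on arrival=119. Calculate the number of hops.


Given: initial TTL = 128, received TTL = 119
Hops = initial TTL - received TTL
Hops = 128 - 119 = 9

9


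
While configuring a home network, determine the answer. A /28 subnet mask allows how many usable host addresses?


Given: subnet mask /28
Host bits = 32 - 28 = 4
Total addresses = 2^4 = 16
Usable hosts = 16 - 2 (network + broadcast) = 14

14


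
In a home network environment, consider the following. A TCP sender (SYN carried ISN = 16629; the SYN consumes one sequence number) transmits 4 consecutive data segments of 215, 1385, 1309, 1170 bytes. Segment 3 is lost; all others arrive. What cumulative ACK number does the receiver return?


SYN uses sequence number 16629; first data byte = ISN + 1 = 16630.
Segment 1: SEQ = 16630, len = 215 B, covers [16630, 16844]
Segment 2: SEQ = 16845, len = 1385 B, covers [16845, 18229]
Segment 3: SEQ = 18230, len = 1309 B, covers [18230, 19538] [LOST]
Segment 4: SEQ = 19539, len = 1170 B, covers [19539, 20708]
In-order data received: bytes [16630, 18229] (segments 1..2).
Segment 3 missing -> gap begins at byte 18230; later segments buffered out of order.
Cumulative ACK = next expected in-order byte = 16630 + 215 + 1385 = 18230

18230


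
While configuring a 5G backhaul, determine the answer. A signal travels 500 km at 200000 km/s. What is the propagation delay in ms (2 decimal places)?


Given: distance = 500 km, speed = 200000 km/s
Delay = distance / speed = 500 / 200000 seconds
Delay in ms = 500 * 1000 / 200000
Delay = 2.5000 ms
Rounded to 2 dp = 2.50 ms

2.50


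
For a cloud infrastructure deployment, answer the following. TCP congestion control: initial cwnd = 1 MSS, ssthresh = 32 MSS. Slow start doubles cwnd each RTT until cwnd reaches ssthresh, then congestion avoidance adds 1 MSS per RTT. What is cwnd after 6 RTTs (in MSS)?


RTT 0: cwnd = 1 MSS (initial)
RTT 1: cwnd = 2 MSS (slow start, doubled)
RTT 2: cwnd = 4 MSS (slow start, doubled)
RTT 3: cwnd = 8 MSS (slow start, doubled)
RTT 4: cwnd = 16 MSS (slow start, doubled)
RTT 5: cwnd = 32 MSS (slow start, doubled)
RTT 6: cwnd = 33 MSS (congestion avoidance, +1)

33


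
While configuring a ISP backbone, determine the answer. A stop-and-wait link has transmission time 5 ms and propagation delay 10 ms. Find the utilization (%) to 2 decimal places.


Given: Ttrans = 5 ms, Tprop = 10 ms
RTT = 2 * Tprop = 2 * 10 = 20 ms
U = Ttrans / (Ttrans + RTT)
U = 5 / (5 + 20)
U = 5 / 25 = 0.2
U% = 20.00%

20.00


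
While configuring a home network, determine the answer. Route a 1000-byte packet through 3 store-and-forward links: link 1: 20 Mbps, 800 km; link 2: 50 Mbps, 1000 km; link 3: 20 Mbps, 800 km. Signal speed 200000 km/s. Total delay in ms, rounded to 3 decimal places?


Packet = 1000 bytes = 8000 bits. Store-and-forward: sum (t_trans + t_prop) per link.
Link 1: t_trans = 8000/(20*10^6) s = 0.4000 ms; t_prop = 800/200000 s = 4.0000 ms; subtotal = 4.4000 ms
Link 2: t_trans = 8000/(50*10^6) s = 0.1600 ms; t_prop = 1000/200000 s = 5.0000 ms; subtotal = 5.1600 ms
Link 3: t_trans = 8000/(20*10^6) s = 0.4000 ms; t_prop = 800/200000 s = 4.0000 ms; subtotal = 4.4000 ms
End-to-end = 4.4000 + 5.1600 + 4.4000 = 13.9600 ms -> 13.960 ms (3 dp)

13.960


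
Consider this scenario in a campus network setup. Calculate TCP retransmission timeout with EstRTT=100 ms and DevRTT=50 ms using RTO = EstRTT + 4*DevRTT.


Given: EstRTT = 100 ms, DevRTT = 50 ms
Timeout = EstRTT + 4 * DevRTT
4 * DevRTT = 4 * 50 = 200
Timeout = 100 + 200 = 300 ms

300


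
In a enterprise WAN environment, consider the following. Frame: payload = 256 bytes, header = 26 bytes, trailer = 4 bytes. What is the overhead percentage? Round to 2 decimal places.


Given: payload = 256 B, header = 26 B, trailer = 4 B
Overhead bytes = header + trailer = 26 + 4 = 30
Total frame = payload + overhead = 256 + 30 = 286
Overhead % = 30 / 286 * 100 = 10.4895% -> 10.49% (2 dp)

10.49


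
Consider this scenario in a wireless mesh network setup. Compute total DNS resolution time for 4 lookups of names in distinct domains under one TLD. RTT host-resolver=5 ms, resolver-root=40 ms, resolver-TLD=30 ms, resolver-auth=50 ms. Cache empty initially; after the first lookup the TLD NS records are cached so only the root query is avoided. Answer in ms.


Lookup 1 (cold cache): local + root + TLD + auth = 5 + 40 + 30 + 50 = 125 ms
Lookups 2..4 (TLD NS cached -> skip root; new domain -> still ask TLD and auth): local + TLD + auth = 5 + 30 + 50 = 85 ms each
Remaining 3 lookups: 3 * 85 = 255 ms
Total = 125 + 255 = 380 ms

380


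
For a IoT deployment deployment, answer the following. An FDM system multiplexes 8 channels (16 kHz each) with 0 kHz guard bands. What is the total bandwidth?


Given: 8 channels, 16 kHz each, guard = 0 kHz
Channel bandwidth = 8 * 16 = 128 kHz
Guard bands = 7 gaps * 0 kHz = 0 kHz
Total = 128 + 0 = 128 kHz

128


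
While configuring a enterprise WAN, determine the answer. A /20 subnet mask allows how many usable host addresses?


Given: subnet mask /20
Host bits = 32 - 20 = 12
Total addresses = 2^12 = 4096
Usable hosts = 4096 - 2 (network + broadcast) = 4094

4094


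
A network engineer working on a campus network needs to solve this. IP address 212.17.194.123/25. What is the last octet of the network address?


Given: IP = 212.17.194.123, prefix = /25
Subnet mask = 255.255.255.128
Last octet of IP: 123
Last octet of mask: 128
Network last octet = 123 AND 128 = 0

0


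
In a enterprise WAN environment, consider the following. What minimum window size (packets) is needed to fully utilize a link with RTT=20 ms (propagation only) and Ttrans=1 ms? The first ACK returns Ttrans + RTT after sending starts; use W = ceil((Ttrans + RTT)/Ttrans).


Given: Ttrans = 1 ms, RTT = 20 ms (= 2 * Tprop, Tprop = 10 ms)
Time until first ACK returns = Ttrans + RTT = 1 + 20 = 21 ms
Need W * Ttrans >= Ttrans + RTT  ->  W >= (Ttrans + RTT) / Ttrans
(Ttrans + RTT) / Ttrans = 21 / 1 = 21
W_min = ceil(21) = 21

21


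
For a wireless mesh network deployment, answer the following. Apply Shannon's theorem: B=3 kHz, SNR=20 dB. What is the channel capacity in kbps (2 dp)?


Given: B = 3 kHz, SNR = 20 dB
SNR linear = 10^(20/10) = 100
1 + SNR = 101
log2(101) = 6.6582114828
C = 3 * 1000 * 6.6582114828 = 19974.6344 bps
C = 19.974634 kbps -> 19.97 kbps (2 dp)

19.97


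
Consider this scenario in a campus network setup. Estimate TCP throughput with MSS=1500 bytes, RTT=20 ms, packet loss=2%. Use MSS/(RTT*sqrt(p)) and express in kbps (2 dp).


Given: MSS = 1500 bytes, RTT = 20 ms, loss = 2%
RTT in seconds = 20 / 1000 = 0.02
Loss rate = 2% = 0.02
sqrt(loss) = sqrt(0.02) = 0.141421356237
Throughput (bytes/s) = 1500 / (0.02 * 0.141421356237) = 530330.0859
Throughput (kbps) = 530330.0859 * 8 / 1000 = 4242.640687 -> 4242.64 kbps (2 dp)

4242.64


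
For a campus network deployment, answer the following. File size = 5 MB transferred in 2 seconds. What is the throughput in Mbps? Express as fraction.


Given: file = 5 MB, time = 2 s
File in Mb = 5 * 8 = 40 Mb
Throughput = 40 / 2 Mbps
Throughput = 20 Mbps

20


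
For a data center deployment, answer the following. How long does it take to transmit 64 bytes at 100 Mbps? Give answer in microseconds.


Given: packet = 64 bytes, bandwidth = 100 Mbps
Packet in bits = 64 * 8 = 512 bits
Bandwidth = 100 * 10^6 = 100000000 bps
Time = 512 / 100000000 seconds
Time in us = 512 * 10^6 / 100000000 = 5.12

5.12


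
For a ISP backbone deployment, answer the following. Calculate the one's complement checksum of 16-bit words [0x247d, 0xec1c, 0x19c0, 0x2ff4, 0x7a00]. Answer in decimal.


Given words: [0x247d, 0xec1c, 0x19c0, 0x2ff4, 0x7a00]
Step 1: Sum all words
Raw sum = 9341 + 60444 + 6592 + 12276 + 31232 = 119885
Step 2: Fold carry: (54349 + 1) = 54350
One's complement = ~54350 & 0xFFFF = 11185

11185


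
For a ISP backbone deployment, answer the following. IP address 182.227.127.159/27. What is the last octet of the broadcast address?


Given: IP = 182.227.127.159, prefix = /27
Host bits = 32 - 27 = 5
Network last octet = 159 AND mask = 128
Host part size = 2^5 - 1 = 31
Broadcast last octet = 128 OR 31 = 159

159


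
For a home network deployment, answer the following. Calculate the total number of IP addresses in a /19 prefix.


Given: CIDR prefix /19
Host bits = 32 - 19 = 13
Total addresses = 2^13 = 8192

8192


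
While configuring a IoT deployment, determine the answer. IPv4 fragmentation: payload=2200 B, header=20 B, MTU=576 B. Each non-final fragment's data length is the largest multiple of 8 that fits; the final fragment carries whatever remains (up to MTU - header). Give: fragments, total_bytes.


Max data per non-final fragment = floor((MTU - header)/8)*8 = floor((576 - 20)/8)*8 = floor(556/8)*8 = 552 B
Final fragment needs no 8-byte alignment: it can carry up to MTU - header = 556 B
Non-final fragments needed = ceil((payload - 556) / 552) = ceil(1644/552) = ceil(2.9783) = 3
Number of fragments = 3 + 1 = 4
Fragment sizes (data): 3 * 552 B + 544 B (last, 544 <= 556 OK)
Total bytes sent = payload + n_frags * header = 2200 + 4*20 = 2200 + 80 = 2280 B

4, 2280


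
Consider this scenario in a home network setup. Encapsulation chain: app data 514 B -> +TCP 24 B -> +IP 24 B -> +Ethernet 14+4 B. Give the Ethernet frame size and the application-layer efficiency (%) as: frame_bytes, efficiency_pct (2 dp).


TCP segment = 514 + 24 = 538 B
IP packet = 538 + 24 = 562 B
Ethernet frame = 562 + 14 + 4 = 580 B
Efficiency = app / frame = 514 / 580 = 0.886207 = 88.6207% -> 88.62% (2 dp)

580, 88.62


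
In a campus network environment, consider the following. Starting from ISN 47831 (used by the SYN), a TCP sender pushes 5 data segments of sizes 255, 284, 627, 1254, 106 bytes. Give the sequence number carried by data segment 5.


The SYN occupies sequence number ISN = 47831, so the first data byte is ISN + 1 = 47832.
SEQ of data segment i = (ISN + 1) + sum of payload sizes of segments 1..i-1.
Segment 1: SEQ = 47832, payload = 255 bytes
Segment 2: SEQ = 48087, payload = 284 bytes
Segment 3: SEQ = 48371, payload = 627 bytes
Segment 4: SEQ = 48998, payload = 1254 bytes
Segment 5: SEQ = 50252, payload = 106 bytes
SEQ of segment 5 = 47832 + 255 + 284 + 627 + 1254 = 50252

50252


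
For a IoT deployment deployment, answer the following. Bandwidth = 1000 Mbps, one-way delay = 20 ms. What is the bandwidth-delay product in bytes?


Given: bandwidth = 1000 Mbps, delay = 20 ms
BDP in bits = 1000 * 10^6 * 20 / 1000
BDP in bits = 20000000
BDP in bytes = 20000000 / 8 = 2500000

2500000


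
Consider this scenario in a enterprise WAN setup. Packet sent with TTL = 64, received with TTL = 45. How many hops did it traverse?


Given: initial TTL = 64, received TTL = 45
Hops = initial TTL - received TTL
Hops = 64 - 45 = 19

19


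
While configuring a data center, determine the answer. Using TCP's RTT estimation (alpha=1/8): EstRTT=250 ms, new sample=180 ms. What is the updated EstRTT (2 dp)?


Given: EstRTT = 250 ms, SampleRTT = 180 ms, alpha = 1/8
New EstRTT = (1 - alpha) * EstRTT + alpha * SampleRTT
(7/8) * 250 = 218.75
(1/8) * 180 = 22.5
New EstRTT = 218.75 + 22.5 = 241.25 ms -> 241.25 ms (2 dp)

241.25


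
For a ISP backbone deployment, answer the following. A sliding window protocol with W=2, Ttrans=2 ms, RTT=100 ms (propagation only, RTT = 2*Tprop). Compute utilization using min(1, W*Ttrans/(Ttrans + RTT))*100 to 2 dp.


Given: W = 2, Ttrans = 2 ms, RTT = 100 ms (= 2 * Tprop, Tprop = 50 ms)
Cycle time = Ttrans + RTT = 2 + 100 = 102 ms (first packet sent until its ACK returns)
W * Ttrans = 2 * 2 = 4 ms of sending per cycle
W * Ttrans / (Ttrans + RTT) = 4 / 102 = 0.039216
U = min(1, 0.039216) = 0.039216
U% = 3.92%

3.92


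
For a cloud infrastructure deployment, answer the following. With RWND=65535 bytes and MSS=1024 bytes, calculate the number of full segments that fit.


Given: RWND = 65535 bytes, MSS = 1024 bytes
Full segments = floor(RWND / MSS)
Full segments = floor(65535 / 1024)
Full segments = floor(63.999) = 63

63


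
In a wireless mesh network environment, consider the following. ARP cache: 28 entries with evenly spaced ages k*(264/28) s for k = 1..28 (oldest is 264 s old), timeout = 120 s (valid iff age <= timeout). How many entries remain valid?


Ages are k * 264/28 s for k = 1..28 (spacing = 9.4286 s).
Entry k is valid iff k * 264/28 <= 120 iff k <= 28 * 120 / 264 = 12.7273
n_valid = floor(12.7273) = 12
(n_stale = 28 - 12 = 16)

12


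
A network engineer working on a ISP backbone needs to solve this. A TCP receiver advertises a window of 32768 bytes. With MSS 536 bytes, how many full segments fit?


Given: RWND = 32768 bytes, MSS = 536 bytes
Full segments = floor(RWND / MSS)
Full segments = floor(32768 / 536)
Full segments = floor(61.1343) = 61

61


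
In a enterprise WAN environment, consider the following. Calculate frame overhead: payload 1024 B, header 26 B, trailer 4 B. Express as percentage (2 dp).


Given: payload = 1024 B, header = 26 B, trailer = 4 B
Overhead bytes = header + trailer = 26 + 4 = 30
Total frame = payload + overhead = 1024 + 30 = 1054
Overhead % = 30 / 1054 * 100 = 2.8463% -> 2.85% (2 dp)

2.85


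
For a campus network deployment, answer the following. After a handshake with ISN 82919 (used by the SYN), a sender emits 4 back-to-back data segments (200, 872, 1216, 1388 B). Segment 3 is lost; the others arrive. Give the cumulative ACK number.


SYN uses sequence number 82919; first data byte = ISN + 1 = 82920.
Segment 1: SEQ = 82920, len = 200 B, covers [82920, 83119]
Segment 2: SEQ = 83120, len = 872 B, covers [83120, 83991]
Segment 3: SEQ = 83992, len = 1216 B, covers [83992, 85207] [LOST]
Segment 4: SEQ = 85208, len = 1388 B, covers [85208, 86595]
In-order data received: bytes [82920, 83991] (segments 1..2).
Segment 3 missing -> gap begins at byte 83992; later segments buffered out of order.
Cumulative ACK = next expected in-order byte = 82920 + 200 + 872 = 83992

83992


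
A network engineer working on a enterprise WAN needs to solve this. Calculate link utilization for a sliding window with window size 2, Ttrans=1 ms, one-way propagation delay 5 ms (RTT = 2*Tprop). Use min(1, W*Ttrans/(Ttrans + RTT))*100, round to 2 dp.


Given: W = 2, Ttrans = 1 ms, RTT = 10 ms (= 2 * Tprop, Tprop = 5 ms)
Cycle time = Ttrans + RTT = 1 + 10 = 11 ms (first packet sent until its ACK returns)
W * Ttrans = 2 * 1 = 2 ms of sending per cycle
W * Ttrans / (Ttrans + RTT) = 2 / 11 = 0.181818
U = min(1, 0.181818) = 0.181818
U% = 18.18%

18.18


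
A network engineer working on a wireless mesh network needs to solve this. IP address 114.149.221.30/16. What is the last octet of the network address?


Given: IP = 114.149.221.30, prefix = /16
Subnet mask = 255.255.0.0
Last octet of IP: 30
Last octet of mask: 0
Network last octet = 30 AND 0 = 0

0


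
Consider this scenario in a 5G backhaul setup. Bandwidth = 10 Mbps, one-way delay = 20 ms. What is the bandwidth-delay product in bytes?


Given: bandwidth = 10 Mbps, delay = 20 ms
BDP in bits = 10 * 10^6 * 20 / 1000
BDP in bits = 200000
BDP in bytes = 200000 / 8 = 25000

25000


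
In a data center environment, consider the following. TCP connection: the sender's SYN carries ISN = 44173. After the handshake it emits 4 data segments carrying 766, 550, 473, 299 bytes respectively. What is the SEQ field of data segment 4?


The SYN occupies sequence number ISN = 44173, so the first data byte is ISN + 1 = 44174.
SEQ of data segment i = (ISN + 1) + sum of payload sizes of segments 1..i-1.
Segment 1: SEQ = 44174, payload = 766 bytes
Segment 2: SEQ = 44940, payload = 550 bytes
Segment 3: SEQ = 45490, payload = 473 bytes
Segment 4: SEQ = 45963, payload = 299 bytes
SEQ of segment 4 = 44174 + 766 + 550 + 473 = 45963

45963


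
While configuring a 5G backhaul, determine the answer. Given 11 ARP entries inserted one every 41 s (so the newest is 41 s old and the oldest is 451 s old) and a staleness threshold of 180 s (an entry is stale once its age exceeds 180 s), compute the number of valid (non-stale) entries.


Ages are k * 451/11 s for k = 1..11 (spacing = 41.0000 s).
Entry k is valid iff k * 451/11 <= 180 iff k <= 11 * 180 / 451 = 4.3902
n_valid = floor(4.3902) = 4
(n_stale = 11 - 4 = 7)

4


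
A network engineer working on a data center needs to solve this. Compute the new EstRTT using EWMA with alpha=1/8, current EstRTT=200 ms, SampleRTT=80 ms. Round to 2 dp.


Given: EstRTT = 200 ms, SampleRTT = 80 ms, alpha = 1/8
New EstRTT = (1 - alpha) * EstRTT + alpha * SampleRTT
(7/8) * 200 = 175
(1/8) * 80 = 10
New EstRTT = 175 + 10 = 185 ms -> 185.00 ms (2 dp)

185.00


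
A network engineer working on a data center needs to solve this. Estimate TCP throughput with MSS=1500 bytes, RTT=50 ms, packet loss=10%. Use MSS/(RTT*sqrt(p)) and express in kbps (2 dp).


Given: MSS = 1500 bytes, RTT = 50 ms, loss = 10%
RTT in seconds = 50 / 1000 = 0.05
Loss rate = 10% = 0.1
sqrt(loss) = sqrt(0.1) = 0.316227766017
Throughput (bytes/s) = 1500 / (0.05 * 0.316227766017) = 94868.3298
Throughput (kbps) = 94868.3298 * 8 / 1000 = 758.946638 -> 758.95 kbps (2 dp)

758.95


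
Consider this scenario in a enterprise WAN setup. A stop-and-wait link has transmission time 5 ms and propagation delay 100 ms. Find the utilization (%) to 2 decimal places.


Given: Ttrans = 5 ms, Tprop = 100 ms
RTT = 2 * Tprop = 2 * 100 = 200 ms
U = Ttrans / (Ttrans + RTT)
U = 5 / (5 + 200)
U = 5 / 205 = 0.02439
U% = 2.44%

2.44


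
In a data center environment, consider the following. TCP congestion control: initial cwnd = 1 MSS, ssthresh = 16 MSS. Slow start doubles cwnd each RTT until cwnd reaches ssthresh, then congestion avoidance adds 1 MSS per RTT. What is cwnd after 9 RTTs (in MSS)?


RTT 0: cwnd = 1 MSS (initial)
RTT 1: cwnd = 2 MSS (slow start, doubled)
RTT 2: cwnd = 4 MSS (slow start, doubled)
RTT 3: cwnd = 8 MSS (slow start, doubled)
RTT 4: cwnd = 16 MSS (slow start, doubled)
RTT 5: cwnd = 17 MSS (congestion avoidance, +1)
RTT 6: cwnd = 18 MSS (congestion avoidance, +1)
RTT 7: cwnd = 19 MSS (congestion avoidance, +1)
RTT 8: cwnd = 20 MSS (congestion avoidance, +1)
RTT 9: cwnd = 21 MSS (congestion avoidance, +1)

21


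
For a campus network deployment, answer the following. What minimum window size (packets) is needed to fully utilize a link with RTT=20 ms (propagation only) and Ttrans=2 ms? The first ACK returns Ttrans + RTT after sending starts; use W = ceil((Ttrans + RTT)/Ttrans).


Given: Ttrans = 2 ms, RTT = 20 ms (= 2 * Tprop, Tprop = 10 ms)
Time until first ACK returns = Ttrans + RTT = 2 + 20 = 22 ms
Need W * Ttrans >= Ttrans + RTT  ->  W >= (Ttrans + RTT) / Ttrans
(Ttrans + RTT) / Ttrans = 22 / 2 = 11
W_min = ceil(11) = 11

11


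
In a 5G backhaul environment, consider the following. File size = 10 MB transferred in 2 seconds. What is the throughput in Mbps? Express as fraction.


Given: file = 10 MB, time = 2 s
File in Mb = 10 * 8 = 80 Mb
Throughput = 80 / 2 Mbps
Throughput = 40 Mbps

40


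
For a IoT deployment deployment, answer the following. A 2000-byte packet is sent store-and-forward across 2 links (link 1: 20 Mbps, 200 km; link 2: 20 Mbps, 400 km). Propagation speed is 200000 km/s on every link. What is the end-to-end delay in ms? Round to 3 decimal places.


Packet = 2000 bytes = 16000 bits. Store-and-forward: sum (t_trans + t_prop) per link.
Link 1: t_trans = 16000/(20*10^6) s = 0.8000 ms; t_prop = 200/200000 s = 1.0000 ms; subtotal = 1.8000 ms
Link 2: t_trans = 16000/(20*10^6) s = 0.8000 ms; t_prop = 400/200000 s = 2.0000 ms; subtotal = 2.8000 ms
End-to-end = 1.8000 + 2.8000 = 4.6000 ms -> 4.600 ms (3 dp)

4.600


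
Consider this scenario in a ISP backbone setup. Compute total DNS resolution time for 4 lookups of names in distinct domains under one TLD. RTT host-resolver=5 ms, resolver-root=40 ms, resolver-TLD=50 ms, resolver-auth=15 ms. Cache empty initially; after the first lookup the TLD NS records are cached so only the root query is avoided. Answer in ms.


Lookup 1 (cold cache): local + root + TLD + auth = 5 + 40 + 50 + 15 = 110 ms
Lookups 2..4 (TLD NS cached -> skip root; new domain -> still ask TLD and auth): local + TLD + auth = 5 + 50 + 15 = 70 ms each
Remaining 3 lookups: 3 * 70 = 210 ms
Total = 110 + 210 = 320 ms

320


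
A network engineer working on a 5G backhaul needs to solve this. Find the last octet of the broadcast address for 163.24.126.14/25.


Given: IP = 163.24.126.14, prefix = /25
Host bits = 32 - 25 = 7
Network last octet = 14 AND mask = 0
Host part size = 2^7 - 1 = 127
Broadcast last octet = 0 OR 127 = 127

127


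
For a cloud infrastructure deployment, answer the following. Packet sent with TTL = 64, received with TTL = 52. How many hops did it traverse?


Given: initial TTL = 64, received TTL = 52
Hops = initial TTL - received TTL
Hops = 64 - 52 = 12

12


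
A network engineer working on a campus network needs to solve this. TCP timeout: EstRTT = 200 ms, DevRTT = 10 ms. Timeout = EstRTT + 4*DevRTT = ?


Given: EstRTT = 200 ms, DevRTT = 10 ms
Timeout = EstRTT + 4 * DevRTT
4 * DevRTT = 4 * 10 = 40
Timeout = 200 + 40 = 240 ms

240


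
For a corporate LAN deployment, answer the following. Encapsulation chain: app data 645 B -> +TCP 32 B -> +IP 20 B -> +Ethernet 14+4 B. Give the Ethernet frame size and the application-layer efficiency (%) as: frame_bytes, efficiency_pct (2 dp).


TCP segment = 645 + 32 = 677 B
IP packet = 677 + 20 = 697 B
Ethernet frame = 697 + 14 + 4 = 715 B
Efficiency = app / frame = 645 / 715 = 0.902098 = 90.2098% -> 90.21% (2 dp)

715, 90.21


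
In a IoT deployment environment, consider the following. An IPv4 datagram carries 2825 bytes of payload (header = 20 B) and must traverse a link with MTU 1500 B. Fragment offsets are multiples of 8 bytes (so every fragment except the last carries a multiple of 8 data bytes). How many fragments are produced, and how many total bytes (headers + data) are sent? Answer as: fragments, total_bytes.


Max data per non-final fragment = floor((MTU - header)/8)*8 = floor((1500 - 20)/8)*8 = floor(1480/8)*8 = 1480 B
Final fragment needs no 8-byte alignment: it can carry up to MTU - header = 1480 B
Non-final fragments needed = ceil((payload - 1480) / 1480) = ceil(1345/1480) = ceil(0.9088) = 1
Number of fragments = 1 + 1 = 2
Fragment sizes (data): 1 * 1480 B + 1345 B (last, 1345 <= 1480 OK)
Total bytes sent = payload + n_frags * header = 2825 + 2*20 = 2825 + 40 = 2865 B

2, 2865


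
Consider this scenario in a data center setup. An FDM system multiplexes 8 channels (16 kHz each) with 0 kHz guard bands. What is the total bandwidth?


Given: 8 channels, 16 kHz each, guard = 0 kHz
Channel bandwidth = 8 * 16 = 128 kHz
Guard bands = 7 gaps * 0 kHz = 0 kHz
Total = 128 + 0 = 128 kHz

128


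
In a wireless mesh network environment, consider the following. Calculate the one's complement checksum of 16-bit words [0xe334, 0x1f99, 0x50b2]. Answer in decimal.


Given words: [0xe334, 0x1f99, 0x50b2]
Step 1: Sum all words
Raw sum = 58164 + 8089 + 20658 = 86911
Step 2: Fold carry: (21375 + 1) = 21376
One's complement = ~21376 & 0xFFFF = 44159

44159


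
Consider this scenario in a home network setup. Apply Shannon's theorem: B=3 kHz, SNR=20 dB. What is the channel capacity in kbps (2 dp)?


Given: B = 3 kHz, SNR = 20 dB
SNR linear = 10^(20/10) = 100
1 + SNR = 101
log2(101) = 6.6582114828
C = 3 * 1000 * 6.6582114828 = 19974.6344 bps
C = 19.974634 kbps -> 19.97 kbps (2 dp)

19.97


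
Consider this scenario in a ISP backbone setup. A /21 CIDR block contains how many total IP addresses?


Given: CIDR prefix /21
Host bits = 32 - 21 = 11
Total addresses = 2^11 = 2048

2048


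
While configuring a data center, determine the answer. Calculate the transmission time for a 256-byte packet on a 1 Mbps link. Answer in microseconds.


Given: packet = 256 bytes, bandwidth = 1 Mbps
Packet in bits = 256 * 8 = 2048 bits
Bandwidth = 1 * 10^6 = 1000000 bps
Time = 2048 / 1000000 seconds
Time in us = 2048 * 10^6 / 1000000 = 2048

2048


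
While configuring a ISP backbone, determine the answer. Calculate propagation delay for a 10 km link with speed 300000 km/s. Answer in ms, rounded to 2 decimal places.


Given: distance = 10 km, speed = 300000 km/s
Delay = distance / speed = 10 / 300000 seconds
Delay in ms = 10 * 1000 / 300000
Delay = 0.0333 ms
Rounded to 2 dp = 0.03 ms

0.03


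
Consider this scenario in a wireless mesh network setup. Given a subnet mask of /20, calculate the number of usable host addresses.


Given: subnet mask /20
Host bits = 32 - 20 = 12
Total addresses = 2^12 = 4096
Usable hosts = 4096 - 2 (network + broadcast) = 4094

4094


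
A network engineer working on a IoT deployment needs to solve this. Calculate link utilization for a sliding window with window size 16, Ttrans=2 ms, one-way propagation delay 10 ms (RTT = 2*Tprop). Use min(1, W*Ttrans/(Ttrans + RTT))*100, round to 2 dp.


Given: W = 16, Ttrans = 2 ms, RTT = 20 ms (= 2 * Tprop, Tprop = 10 ms)
Cycle time = Ttrans + RTT = 2 + 20 = 22 ms (first packet sent until its ACK returns)
W * Ttrans = 16 * 2 = 32 ms of sending per cycle
W * Ttrans / (Ttrans + RTT) = 32 / 22 = 1.454545
U = min(1, 1.454545) = 1.000000
U% = 100.00%

100.00


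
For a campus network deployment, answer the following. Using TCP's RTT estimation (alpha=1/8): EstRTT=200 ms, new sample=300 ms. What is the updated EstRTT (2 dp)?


Given: EstRTT = 200 ms, SampleRTT = 300 ms, alpha = 1/8
New EstRTT = (1 - alpha) * EstRTT + alpha * SampleRTT
(7/8) * 200 = 175
(1/8) * 300 = 37.5
New EstRTT = 175 + 37.5 = 212.5 ms -> 212.50 ms (2 dp)

212.50


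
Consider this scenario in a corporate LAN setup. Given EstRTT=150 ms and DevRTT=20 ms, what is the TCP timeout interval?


Given: EstRTT = 150 ms, DevRTT = 20 ms
Timeout = EstRTT + 4 * DevRTT
4 * DevRTT = 4 * 20 = 80
Timeout = 150 + 80 = 230 ms

230


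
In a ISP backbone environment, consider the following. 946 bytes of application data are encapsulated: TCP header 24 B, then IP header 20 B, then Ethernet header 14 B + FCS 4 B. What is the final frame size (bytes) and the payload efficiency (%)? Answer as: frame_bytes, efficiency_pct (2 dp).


TCP segment = 946 + 24 = 970 B
IP packet = 970 + 20 = 990 B
Ethernet frame = 990 + 14 + 4 = 1008 B
Efficiency = app / frame = 946 / 1008 = 0.938492 = 93.8492% -> 93.85% (2 dp)

1008, 93.85


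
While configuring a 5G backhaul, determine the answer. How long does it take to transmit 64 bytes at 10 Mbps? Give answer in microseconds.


Given: packet = 64 bytes, bandwidth = 10 Mbps
Packet in bits = 64 * 8 = 512 bits
Bandwidth = 10 * 10^6 = 10000000 bps
Time = 512 / 10000000 seconds
Time in us = 512 * 10^6 / 10000000 = 51.2

51.2


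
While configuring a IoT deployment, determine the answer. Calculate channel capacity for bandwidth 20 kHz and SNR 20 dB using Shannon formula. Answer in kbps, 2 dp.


Given: B = 20 kHz, SNR = 20 dB
SNR linear = 10^(20/10) = 100
1 + SNR = 101
log2(101) = 6.6582114828
C = 20 * 1000 * 6.6582114828 = 133164.2297 bps
C = 133.164230 kbps -> 133.16 kbps (2 dp)

133.16


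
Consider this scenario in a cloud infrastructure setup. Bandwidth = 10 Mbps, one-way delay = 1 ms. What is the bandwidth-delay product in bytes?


Given: bandwidth = 10 Mbps, delay = 1 ms
BDP in bits = 10 * 10^6 * 1 / 1000
BDP in bits = 10000
BDP in bytes = 10000 / 8 = 1250

1250


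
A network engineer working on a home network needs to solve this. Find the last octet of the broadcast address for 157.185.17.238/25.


Given: IP = 157.185.17.238, prefix = /25
Host bits = 32 - 25 = 7
Network last octet = 238 AND mask = 128
Host part size = 2^7 - 1 = 127
Broadcast last octet = 128 OR 127 = 255

255


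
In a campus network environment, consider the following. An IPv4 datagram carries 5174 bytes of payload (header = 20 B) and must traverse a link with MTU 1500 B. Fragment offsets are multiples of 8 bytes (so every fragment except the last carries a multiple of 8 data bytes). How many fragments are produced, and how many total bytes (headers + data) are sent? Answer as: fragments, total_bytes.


Max data per non-final fragment = floor((MTU - header)/8)*8 = floor((1500 - 20)/8)*8 = floor(1480/8)*8 = 1480 B
Final fragment needs no 8-byte alignment: it can carry up to MTU - header = 1480 B
Non-final fragments needed = ceil((payload - 1480) / 1480) = ceil(3694/1480) = ceil(2.4959) = 3
Number of fragments = 3 + 1 = 4
Fragment sizes (data): 3 * 1480 B + 734 B (last, 734 <= 1480 OK)
Total bytes sent = payload + n_frags * header = 5174 + 4*20 = 5174 + 80 = 5254 B

4, 5254


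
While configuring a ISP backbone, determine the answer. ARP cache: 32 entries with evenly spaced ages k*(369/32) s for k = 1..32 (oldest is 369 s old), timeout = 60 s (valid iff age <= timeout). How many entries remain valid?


Ages are k * 369/32 s for k = 1..32 (spacing = 11.5312 s).
Entry k is valid iff k * 369/32 <= 60 iff k <= 32 * 60 / 369 = 5.2033
n_valid = floor(5.2033) = 5
(n_stale = 32 - 5 = 27)

5


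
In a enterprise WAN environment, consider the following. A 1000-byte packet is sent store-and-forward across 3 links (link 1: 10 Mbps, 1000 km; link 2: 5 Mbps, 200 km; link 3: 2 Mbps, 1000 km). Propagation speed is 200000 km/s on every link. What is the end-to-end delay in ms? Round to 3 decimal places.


Packet = 1000 bytes = 8000 bits. Store-and-forward: sum (t_trans + t_prop) per link.
Link 1: t_trans = 8000/(10*10^6) s = 0.8000 ms; t_prop = 1000/200000 s = 5.0000 ms; subtotal = 5.8000 ms
Link 2: t_trans = 8000/(5*10^6) s = 1.6000 ms; t_prop = 200/200000 s = 1.0000 ms; subtotal = 2.6000 ms
Link 3: t_trans = 8000/(2*10^6) s = 4.0000 ms; t_prop = 1000/200000 s = 5.0000 ms; subtotal = 9.0000 ms
End-to-end = 5.8000 + 2.6000 + 9.0000 = 17.4000 ms -> 17.400 ms (3 dp)

17.400


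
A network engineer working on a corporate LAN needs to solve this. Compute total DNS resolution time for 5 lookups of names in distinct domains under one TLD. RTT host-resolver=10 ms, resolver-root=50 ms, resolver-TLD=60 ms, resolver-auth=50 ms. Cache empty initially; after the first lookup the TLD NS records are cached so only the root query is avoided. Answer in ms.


Lookup 1 (cold cache): local + root + TLD + auth = 10 + 50 + 60 + 50 = 170 ms
Lookups 2..5 (TLD NS cached -> skip root; new domain -> still ask TLD and auth): local + TLD + auth = 10 + 60 + 50 = 120 ms each
Remaining 4 lookups: 4 * 120 = 480 ms
Total = 170 + 480 = 650 ms

650


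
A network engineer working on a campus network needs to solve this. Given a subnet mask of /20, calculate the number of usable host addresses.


Given: subnet mask /20
Host bits = 32 - 20 = 12
Total addresses = 2^12 = 4096
Usable hosts = 4096 - 2 (network + broadcast) = 4094

4094
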